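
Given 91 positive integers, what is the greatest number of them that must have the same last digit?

The 91 positive integers fall into 10 possible last digits.
If each of the 10 possible last digits held at most 9, the total would be at most 10 × 9 = 90 < 91, a contradiction.
So at least one holds ⌈91/10⌉ = 10.

10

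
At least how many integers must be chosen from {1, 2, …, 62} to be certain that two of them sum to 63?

32

Partition {1, …, 62} into 31 pairs: {1,62}, {2,61}, …, {31,32}.
Choosing 31 integers — say the integers 1 through 31 — takes one from each pair and avoids the property.
Choosing 32 forces two into the same pair by pigeonhole, and those sum to 63. So 32.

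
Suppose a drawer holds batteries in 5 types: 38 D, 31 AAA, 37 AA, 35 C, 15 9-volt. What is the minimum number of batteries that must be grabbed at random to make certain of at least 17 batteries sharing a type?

80

In the worst case we take at most 16 of each type, but all 15 9-volt (fewer than 16), giving 16 + 16 + 16 + 16 + 15 = 79.
One more battery then forces some type to 17, so 79 + 1 = 80.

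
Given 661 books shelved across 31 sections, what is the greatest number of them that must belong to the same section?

22

The 661 books fall into 31 sections.
If each of the 31 sections held at most 21, the total would be at most 31 × 21 = 651 < 661, a contradiction.
So at least one holds ⌈661/31⌉ = 22.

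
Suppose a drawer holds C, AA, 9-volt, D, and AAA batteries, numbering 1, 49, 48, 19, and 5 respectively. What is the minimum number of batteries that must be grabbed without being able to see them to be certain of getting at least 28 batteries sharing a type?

80

Treat the 5 types as pigeonholes.
In the worst case we take at most 27 of each type, but all 1 C, all 19 D, and all 5 AAA (fewer than 27), giving 1 + 27 + 27 + 19 + 5 = 79.
One more battery then forces some type to 28, so 79 + 1 = 80.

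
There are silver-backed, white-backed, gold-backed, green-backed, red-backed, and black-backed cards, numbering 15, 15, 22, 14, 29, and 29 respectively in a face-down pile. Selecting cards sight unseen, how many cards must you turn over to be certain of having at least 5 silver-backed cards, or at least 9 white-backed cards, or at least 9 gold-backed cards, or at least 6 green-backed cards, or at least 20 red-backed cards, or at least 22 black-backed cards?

66

The worst case stops just short of every target: 4 silver-backed, 8 white-backed, 8 gold-backed, 5 green-backed, 19 red-backed, 21 black-backed — 4 + 8 + 8 + 5 + 19 + 21 = 65 cards.
One more card must push some back color to its target, so 65 + 1 = 66.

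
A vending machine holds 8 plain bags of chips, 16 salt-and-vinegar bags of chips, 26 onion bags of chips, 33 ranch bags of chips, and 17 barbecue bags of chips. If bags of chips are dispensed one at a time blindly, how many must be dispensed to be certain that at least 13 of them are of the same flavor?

57

Treat the 5 flavors as pigeonholes.
In the worst case we take at most 12 of each flavor, but all 8 plain (fewer than 12), giving 8 + 12 + 12 + 12 + 12 = 56.
One more bag of chips then forces some flavor to 13, so 56 + 1 = 57.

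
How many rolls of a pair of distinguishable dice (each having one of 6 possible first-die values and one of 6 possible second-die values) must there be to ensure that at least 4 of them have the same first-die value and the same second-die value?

There are 6 × 6 = 36 (first-die value, second-die value) combinations acting as pigeonholes.
With 36 × 3 = 108 rolls of a pair of distinguishable dice we could place exactly 3 in each, with no (first-die value, second-die value) pair reaching 4.
One more forces some (first-die value, second-die value) pair to hold 4, so 108 + 1 = 109.

109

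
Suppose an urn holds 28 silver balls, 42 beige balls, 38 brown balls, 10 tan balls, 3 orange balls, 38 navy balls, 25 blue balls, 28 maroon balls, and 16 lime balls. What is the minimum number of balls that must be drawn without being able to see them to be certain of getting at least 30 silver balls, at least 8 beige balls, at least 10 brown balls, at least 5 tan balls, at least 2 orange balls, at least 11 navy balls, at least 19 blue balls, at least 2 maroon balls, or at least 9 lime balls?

87

The worst case stops just short of every target: all 28 silver, 7 beige, 9 brown, 4 tan, 1 orange, 10 navy, 18 blue, 1 maroon, 8 lime — 28 + 7 + 9 + 4 + 1 + 10 + 18 + 1 + 8 = 86 balls.
One more ball must push some color to its target, so 86 + 1 = 87.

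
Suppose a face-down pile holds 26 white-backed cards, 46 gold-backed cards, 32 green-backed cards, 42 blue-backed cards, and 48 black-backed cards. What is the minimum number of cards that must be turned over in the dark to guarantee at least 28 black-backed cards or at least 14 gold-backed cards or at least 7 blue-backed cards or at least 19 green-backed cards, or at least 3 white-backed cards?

The worst case stops just short of every target: 2 white-backed, 13 gold-backed, 18 green-backed, 6 blue-backed, 27 black-backed — 2 + 13 + 18 + 6 + 27 = 66 cards.
One more card must push some back color to its target, so 66 + 1 = 67.

67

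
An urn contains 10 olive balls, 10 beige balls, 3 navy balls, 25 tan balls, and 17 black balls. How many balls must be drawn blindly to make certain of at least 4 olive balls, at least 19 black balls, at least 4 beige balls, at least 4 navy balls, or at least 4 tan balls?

30

The worst case stops just short of every target: 3 olive, 3 beige, 3 navy, 3 tan, all 17 black — 3 + 3 + 3 + 3 + 17 = 29 balls.
One more ball must push some color to its target, so 29 + 1 = 30.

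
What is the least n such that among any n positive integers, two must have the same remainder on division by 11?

Two integers differ by a multiple of 11 exactly when they share a remainder mod 11.
There are 11 residue classes mod 11, so 11 integers can all lie in distinct classes.
One more integer must repeat a residue, giving a difference divisible by 11. So n = 11 + 1 = 12.

12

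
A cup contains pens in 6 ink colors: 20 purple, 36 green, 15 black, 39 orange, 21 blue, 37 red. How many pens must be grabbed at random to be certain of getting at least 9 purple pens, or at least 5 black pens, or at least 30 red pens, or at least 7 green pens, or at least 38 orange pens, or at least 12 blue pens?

96

Each of the 6 ink colors has its own threshold; avoid all of them simultaneously.
The worst case stops just short of every target: 8 purple, 6 green, 4 black, 37 orange, 11 blue, 29 red — 8 + 6 + 4 + 37 + 11 + 29 = 95 pens.
One more pen must push some ink color to its target, so 95 + 1 = 96.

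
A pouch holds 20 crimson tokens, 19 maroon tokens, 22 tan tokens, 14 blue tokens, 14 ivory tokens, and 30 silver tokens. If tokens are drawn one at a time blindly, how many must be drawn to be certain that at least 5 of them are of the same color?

The worst case takes 4 tokens of each color without reaching 5 of any: 6 × 4 = 24.
The next token must bring some color to 5, so 24 + 1 = 25.

25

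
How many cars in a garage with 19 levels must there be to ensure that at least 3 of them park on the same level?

There are 19 levels acting as pigeonholes.
With 19 × 2 = 38 cars we could place exactly 2 in each, with no class reaching 3.
One more forces some class to hold 3, so 38 + 1 = 39.

39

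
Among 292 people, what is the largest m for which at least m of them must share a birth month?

The 292 people fall into 12 months of the year.
If each of the 12 months of the year held at most 24, the total would be at most 12 × 24 = 288 < 292, a contradiction.
So at least one holds ⌈292/12⌉ = 25.

25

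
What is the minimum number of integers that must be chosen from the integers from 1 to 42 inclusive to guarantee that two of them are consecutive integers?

22

Partition {1, …, 42} into 21 pairs: {1,2}, {3,4}, …, {41,42}.
Choosing 21 integers — say the 21 even numbers 2, 4, …, 42 — takes one from each pair and avoids the property.
Choosing 22 forces two into the same pair by pigeonhole, and those are consecutive. So 22.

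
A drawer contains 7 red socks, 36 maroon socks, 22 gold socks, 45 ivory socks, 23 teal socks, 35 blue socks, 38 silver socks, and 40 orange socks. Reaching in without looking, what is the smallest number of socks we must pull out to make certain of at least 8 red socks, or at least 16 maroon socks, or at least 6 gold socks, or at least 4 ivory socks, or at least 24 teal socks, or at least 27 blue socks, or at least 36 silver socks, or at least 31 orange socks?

145

Each of the 8 colors has its own threshold; avoid all of them simultaneously.
The worst case stops just short of every target: 7 red, 15 maroon, 5 gold, 3 ivory, 23 teal, 26 blue, 35 silver, 30 orange — 7 + 15 + 5 + 3 + 23 + 26 + 35 + 30 = 144 socks.
One more sock must push some color to its target, so 144 + 1 = 145.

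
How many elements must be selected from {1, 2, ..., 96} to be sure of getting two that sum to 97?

Partition {1, …, 96} into 48 pairs: {1,96}, {2,95}, …, {48,49}.
Choosing 48 integers — say the integers 1 through 48 — takes one from each pair and avoids the property.
Choosing 49 forces two into the same pair by pigeonhole, and those sum to 97. So 49.

49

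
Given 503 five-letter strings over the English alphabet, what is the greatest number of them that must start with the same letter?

If each of the 26 possible first letters held at most 19, the total would be at most 26 × 19 = 494 < 503, a contradiction.
So at least one holds ⌈503/26⌉ = 20.

20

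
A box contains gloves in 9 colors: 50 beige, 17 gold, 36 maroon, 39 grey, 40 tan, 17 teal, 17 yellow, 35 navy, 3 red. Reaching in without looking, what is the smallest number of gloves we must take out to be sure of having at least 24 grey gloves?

To avoid grey gloves as long as possible, exhaust the other 8 colors first.
The worst case draws every non-grey glove first: 50 + 17 + 36 + 40 + 17 + 17 + 35 + 3 = 215.
The next 24 draws are then forced to be grey, giving 215 + 24 = 239.

239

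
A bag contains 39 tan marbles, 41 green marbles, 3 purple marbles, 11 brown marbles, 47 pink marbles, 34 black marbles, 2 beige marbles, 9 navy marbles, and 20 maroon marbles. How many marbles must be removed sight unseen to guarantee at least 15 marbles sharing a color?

96

Treat the 9 colors as pigeonholes.
In the worst case we take at most 14 of each color, but all 3 purple, all 11 brown, all 2 beige, and all 9 navy (fewer than 14), giving 14 + 14 + 3 + 11 + 14 + 14 + 2 + 9 + 14 = 95.
One more marble then forces some color to 15, so 95 + 1 = 96.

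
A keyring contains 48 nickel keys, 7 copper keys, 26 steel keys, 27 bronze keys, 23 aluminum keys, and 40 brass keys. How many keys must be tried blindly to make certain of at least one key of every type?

The hardest type to obtain is copper: we could draw every other key first — 171 − 7 = 164 keys — without a single copper one.
The next draw must be copper, so 164 + 1 = 165.

165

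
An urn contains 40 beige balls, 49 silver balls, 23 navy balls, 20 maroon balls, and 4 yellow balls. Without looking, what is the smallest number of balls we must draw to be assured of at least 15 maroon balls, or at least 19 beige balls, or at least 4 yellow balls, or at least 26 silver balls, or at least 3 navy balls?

The worst case stops just short of every target: 18 beige, 25 silver, 2 navy, 14 maroon, 3 yellow — 18 + 25 + 2 + 14 + 3 = 62 balls.
One more ball must push some color to its target, so 62 + 1 = 63.

63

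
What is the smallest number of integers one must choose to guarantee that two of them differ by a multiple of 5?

6

Use the pigeonhole principle on residue classes: two integers differ by a multiple of 5 exactly when they share a remainder mod 5.
There are 5 residue classes mod 5, so 5 integers can all lie in distinct classes.
One more integer must repeat a residue, giving a difference divisible by 5. So n = 5 + 1 = 6.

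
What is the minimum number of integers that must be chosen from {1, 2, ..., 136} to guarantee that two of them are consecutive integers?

69

Partition {1, …, 136} into 68 pairs: {1,2}, {3,4}, …, {135,136}.
Choosing 68 integers — say the 68 even numbers 2, 4, …, 136 — takes one from each pair and avoids the property.
Choosing 69 forces two into the same pair by pigeonhole, and those are consecutive. So 69.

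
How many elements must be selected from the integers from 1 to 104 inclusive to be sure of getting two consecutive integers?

53

Partition {1, …, 104} into 52 pairs: {1,2}, {3,4}, …, {103,104}.
Choosing 52 integers — say the 52 even numbers 2, 4, …, 104 — takes one from each pair and avoids the property.
Choosing 53 forces two into the same pair by pigeonhole, and those are consecutive. So 53.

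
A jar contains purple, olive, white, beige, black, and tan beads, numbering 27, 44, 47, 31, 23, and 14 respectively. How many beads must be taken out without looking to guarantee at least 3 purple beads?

To avoid purple beads as long as possible, exhaust the other 5 colors first.
The worst case draws every non-purple bead first: 44 + 47 + 31 + 23 + 14 = 159.
The next 3 draws are then forced to be purple, giving 159 + 3 = 162.

162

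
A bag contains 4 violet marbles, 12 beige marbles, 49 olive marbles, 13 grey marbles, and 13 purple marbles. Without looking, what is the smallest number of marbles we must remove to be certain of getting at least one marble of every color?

88

The hardest color to obtain is violet: we could draw every other marble first — 91 − 4 = 87 marbles — without a single violet one.
The next draw must be violet, so 87 + 1 = 88.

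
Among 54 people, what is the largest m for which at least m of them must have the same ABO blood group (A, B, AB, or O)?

There are 4 ABO blood groups, which serve as the pigeonholes.
If each of the 4 ABO blood groups held at most 13, the total would be at most 4 × 13 = 52 < 54, a contradiction.
So at least one holds ⌈54/4⌉ = 14.

14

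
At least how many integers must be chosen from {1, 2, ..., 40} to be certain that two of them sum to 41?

21

Partition {1, …, 40} into 20 pairs: {1,40}, {2,39}, …, {20,21}.
Choosing 20 integers — say the integers 1 through 20 — takes one from each pair and avoids the property.
Choosing 21 forces two into the same pair by pigeonhole, and those sum to 41. So 21.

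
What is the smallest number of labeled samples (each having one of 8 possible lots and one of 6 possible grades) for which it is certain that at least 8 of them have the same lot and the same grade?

337

There are 8 × 6 = 48 (lot, grade) combinations acting as pigeonholes.
With 48 × 7 = 336 labeled samples we could place exactly 7 in each, with no (lot, grade) pair reaching 8.
One more forces some (lot, grade) pair to hold 8, so 336 + 1 = 337.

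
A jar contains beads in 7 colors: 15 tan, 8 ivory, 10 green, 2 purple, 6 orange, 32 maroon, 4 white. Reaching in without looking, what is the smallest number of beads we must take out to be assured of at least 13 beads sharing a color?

In the worst case we take at most 12 of each color, but all 8 ivory, all 10 green, all 2 purple, all 6 orange, and all 4 white (fewer than 12), giving 12 + 8 + 10 + 2 + 6 + 12 + 4 = 54.
One more bead then forces some color to 13, so 54 + 1 = 55.

55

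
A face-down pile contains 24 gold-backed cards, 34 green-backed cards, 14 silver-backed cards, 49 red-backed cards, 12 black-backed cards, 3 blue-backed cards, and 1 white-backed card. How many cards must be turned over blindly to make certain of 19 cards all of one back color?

85

In the worst case we take at most 18 of each back color, but all 14 silver-backed, all 12 black-backed, all 3 blue-backed, and all 1 white-backed (fewer than 18), giving 18 + 18 + 14 + 18 + 12 + 3 + 1 = 84.
One more card then forces some back color to 19, so 84 + 1 = 85.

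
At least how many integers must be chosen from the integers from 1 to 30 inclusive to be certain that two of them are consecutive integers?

Partition {1, …, 30} into 15 pairs: {1,2}, {3,4}, …, {29,30}.
Choosing 15 integers — say the 15 even numbers 2, 4, …, 30 — takes one from each pair and avoids the property.
Choosing 16 forces two into the same pair by pigeonhole, and those are consecutive. So 16.

16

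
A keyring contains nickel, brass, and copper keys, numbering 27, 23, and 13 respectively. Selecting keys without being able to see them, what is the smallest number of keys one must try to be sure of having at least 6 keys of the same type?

The worst case takes 5 keys of each type without reaching 6 of any: 3 × 5 = 15.
The next key must bring some type to 6, so 15 + 1 = 16.

16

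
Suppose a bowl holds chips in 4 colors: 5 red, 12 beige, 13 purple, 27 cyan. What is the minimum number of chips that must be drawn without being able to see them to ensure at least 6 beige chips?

To avoid beige chips as long as possible, exhaust the other 3 colors first.
The worst case draws every non-beige chip first: 5 + 13 + 27 = 45.
The next 6 draws are then forced to be beige, giving 45 + 6 = 51.

51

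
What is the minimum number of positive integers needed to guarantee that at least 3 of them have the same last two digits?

There are 100 possible two-digit endings acting as pigeonholes.
With 100 × 2 = 200 positive integers we could place exactly 2 in each, with no class reaching 3.
One more forces some class to hold 3, so 200 + 1 = 201.

201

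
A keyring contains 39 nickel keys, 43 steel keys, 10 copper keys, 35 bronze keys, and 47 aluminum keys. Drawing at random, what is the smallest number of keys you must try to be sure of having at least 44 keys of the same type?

171

Treat the 5 types as pigeonholes.
In the worst case we take at most 43 of each type, but all 39 nickel, all 10 copper, and all 35 bronze (fewer than 43), giving 39 + 43 + 10 + 35 + 43 = 170.
One more key then forces some type to 44, so 170 + 1 = 171.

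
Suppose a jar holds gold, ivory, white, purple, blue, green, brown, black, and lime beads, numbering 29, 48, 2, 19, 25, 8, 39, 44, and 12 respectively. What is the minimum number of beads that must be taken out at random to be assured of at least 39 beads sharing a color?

In the worst case we take at most 38 of each color, but all 29 gold, all 2 white, all 19 purple, all 25 blue, all 8 green, and all 12 lime (fewer than 38), giving 29 + 38 + 2 + 19 + 25 + 8 + 38 + 38 + 12 = 209.
One more bead then forces some color to 39, so 209 + 1 = 210.

210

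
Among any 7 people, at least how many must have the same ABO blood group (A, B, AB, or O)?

2

If each of the 4 ABO blood groups held at most 1, the total would be at most 4 × 1 = 4 < 7, a contradiction.
So at least one holds ⌈7/4⌉ = 2.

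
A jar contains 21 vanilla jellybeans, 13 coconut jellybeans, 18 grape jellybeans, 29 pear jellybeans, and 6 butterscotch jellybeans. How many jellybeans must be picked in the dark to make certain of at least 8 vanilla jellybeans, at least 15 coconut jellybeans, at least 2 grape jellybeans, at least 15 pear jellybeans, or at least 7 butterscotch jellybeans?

The worst case stops just short of every target: 7 vanilla, all 13 coconut, 1 grape, 14 pear, 6 butterscotch — 7 + 13 + 1 + 14 + 6 = 41 jellybeans.
One more jellybean must push some flavor to its target, so 41 + 1 = 42.

42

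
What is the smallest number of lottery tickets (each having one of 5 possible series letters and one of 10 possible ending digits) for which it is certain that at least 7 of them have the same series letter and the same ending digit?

301

There are 5 × 10 = 50 (series letter, ending digit) combinations acting as pigeonholes.
With 50 × 6 = 300 lottery tickets we could place exactly 6 in each, with no (series letter, ending digit) pair reaching 7.
One more forces some (series letter, ending digit) pair to hold 7, so 300 + 1 = 301.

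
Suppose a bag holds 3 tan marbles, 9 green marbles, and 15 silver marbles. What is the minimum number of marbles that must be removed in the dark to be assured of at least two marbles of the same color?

Treat the 3 colors as pigeonholes.
The worst case takes 1 marble of each color without reaching 2 of any: 3 × 1 = 3.
The next marble must bring some color to 2, so 3 + 1 = 4.

4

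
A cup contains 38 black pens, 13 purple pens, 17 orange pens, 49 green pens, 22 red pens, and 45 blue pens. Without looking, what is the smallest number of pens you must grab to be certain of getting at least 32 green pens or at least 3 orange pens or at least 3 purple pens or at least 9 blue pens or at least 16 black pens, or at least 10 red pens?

68

Each of the 6 ink colors has its own threshold; avoid all of them simultaneously.
The worst case stops just short of every target: 15 black, 2 purple, 2 orange, 31 green, 9 red, 8 blue — 15 + 2 + 2 + 31 + 9 + 8 = 67 pens.
One more pen must push some ink color to its target, so 67 + 1 = 68.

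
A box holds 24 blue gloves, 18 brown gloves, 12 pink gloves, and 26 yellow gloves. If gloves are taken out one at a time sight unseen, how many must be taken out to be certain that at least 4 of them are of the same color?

Treat the 4 colors as pigeonholes.
The worst case takes 3 gloves of each color without reaching 4 of any: 4 × 3 = 12.
The next glove must bring some color to 4, so 12 + 1 = 13.

13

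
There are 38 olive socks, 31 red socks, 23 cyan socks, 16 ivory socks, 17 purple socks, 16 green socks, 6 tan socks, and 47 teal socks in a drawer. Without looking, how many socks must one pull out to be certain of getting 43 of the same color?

190

Treat the 8 colors as pigeonholes.
In the worst case we take at most 42 of each color, but all 38 olive, all 31 red, all 23 cyan, all 16 ivory, all 17 purple, all 16 green, and all 6 tan (fewer than 42), giving 38 + 31 + 23 + 16 + 17 + 16 + 6 + 42 = 189.
One more sock then forces some color to 43, so 189 + 1 = 190.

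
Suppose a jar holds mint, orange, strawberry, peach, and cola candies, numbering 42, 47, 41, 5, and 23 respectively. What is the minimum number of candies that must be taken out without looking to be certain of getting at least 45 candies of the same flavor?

156

In the worst case we take at most 44 of each flavor, but all 42 mint, all 41 strawberry, all 5 peach, and all 23 cola (fewer than 44), giving 42 + 44 + 41 + 5 + 23 = 155.
One more candy then forces some flavor to 45, so 155 + 1 = 156.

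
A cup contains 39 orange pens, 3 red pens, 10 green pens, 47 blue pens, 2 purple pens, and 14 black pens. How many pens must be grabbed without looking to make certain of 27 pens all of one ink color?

In the worst case we take at most 26 of each ink color, but all 3 red, all 10 green, all 2 purple, and all 14 black (fewer than 26), giving 26 + 3 + 10 + 26 + 2 + 14 = 81.
One more pen then forces some ink color to 27, so 81 + 1 = 82.

82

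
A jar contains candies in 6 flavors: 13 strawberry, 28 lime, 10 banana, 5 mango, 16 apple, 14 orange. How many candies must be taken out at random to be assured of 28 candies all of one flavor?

Treat the 6 flavors as pigeonholes.
In the worst case we take at most 27 of each flavor, but all 13 strawberry, all 10 banana, all 5 mango, all 16 apple, and all 14 orange (fewer than 27), giving 13 + 27 + 10 + 5 + 16 + 14 = 85.
One more candy then forces some flavor to 28, so 85 + 1 = 86.

86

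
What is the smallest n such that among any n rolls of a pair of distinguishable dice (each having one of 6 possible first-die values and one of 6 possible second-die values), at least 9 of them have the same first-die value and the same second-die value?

289

There are 6 × 6 = 36 (first-die value, second-die value) combinations acting as pigeonholes.
With 36 × 8 = 288 rolls of a pair of distinguishable dice we could place exactly 8 in each, with no (first-die value, second-die value) pair reaching 9.
One more forces some (first-die value, second-die value) pair to hold 9, so 288 + 1 = 289.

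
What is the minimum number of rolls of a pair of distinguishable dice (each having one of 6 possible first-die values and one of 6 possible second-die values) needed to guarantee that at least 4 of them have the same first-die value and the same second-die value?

109

There are 6 × 6 = 36 (first-die value, second-die value) combinations acting as pigeonholes.
With 36 × 3 = 108 rolls of a pair of distinguishable dice we could place exactly 3 in each, with no (first-die value, second-die value) pair reaching 4.
One more forces some (first-die value, second-die value) pair to hold 4, so 108 + 1 = 109.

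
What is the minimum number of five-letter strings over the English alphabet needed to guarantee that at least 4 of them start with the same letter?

79

There are 26 possible first letters acting as pigeonholes.
With 26 × 3 = 78 five-letter strings over the English alphabet we could place exactly 3 in each, with no class reaching 4.
One more forces some class to hold 4, so 78 + 1 = 79.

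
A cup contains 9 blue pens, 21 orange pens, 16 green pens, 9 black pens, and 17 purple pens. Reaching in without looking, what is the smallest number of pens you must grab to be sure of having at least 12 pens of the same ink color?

In the worst case we take at most 11 of each ink color, but all 9 blue and all 9 black (fewer than 11), giving 9 + 11 + 11 + 9 + 11 = 51.
One more pen then forces some ink color to 12, so 51 + 1 = 52.

52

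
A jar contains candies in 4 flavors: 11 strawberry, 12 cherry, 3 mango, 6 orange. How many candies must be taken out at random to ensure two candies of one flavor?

5

Treat the 4 flavors as pigeonholes.
The worst case takes 1 candy of each flavor without reaching 2 of any: 4 × 1 = 4.
The next candy must bring some flavor to 2, so 4 + 1 = 5.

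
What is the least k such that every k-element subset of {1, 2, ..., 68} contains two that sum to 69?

35

Partition {1, …, 68} into 34 pairs: {1,68}, {2,67}, …, {34,35}.
Choosing 34 integers — say the integers 1 through 34 — takes one from each pair and avoids the property.
Choosing 35 forces two into the same pair by pigeonhole, and those sum to 69. So 35.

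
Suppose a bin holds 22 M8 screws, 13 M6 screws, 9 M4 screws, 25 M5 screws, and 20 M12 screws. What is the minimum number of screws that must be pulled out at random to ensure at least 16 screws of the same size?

Treat the 5 sizes as pigeonholes.
In the worst case we take at most 15 of each size, but all 13 M6 and all 9 M4 (fewer than 15), giving 15 + 13 + 9 + 15 + 15 = 67.
One more screw then forces some size to 16, so 67 + 1 = 68.

68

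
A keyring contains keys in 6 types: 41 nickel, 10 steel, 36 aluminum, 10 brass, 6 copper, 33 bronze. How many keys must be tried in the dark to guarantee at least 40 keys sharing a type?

In the worst case we take at most 39 of each type, but all 10 steel, all 36 aluminum, all 10 brass, all 6 copper, and all 33 bronze (fewer than 39), giving 39 + 10 + 36 + 10 + 6 + 33 = 134.
One more key then forces some type to 40, so 134 + 1 = 135.

135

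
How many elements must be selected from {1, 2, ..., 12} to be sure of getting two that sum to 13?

7

Partition {1, …, 12} into 6 pairs: {1,12}, {2,11}, …, {6,7}.
Choosing 6 integers — say the integers 1 through 6 — takes one from each pair and avoids the property.
Choosing 7 forces two into the same pair by pigeonhole, and those sum to 13. So 7.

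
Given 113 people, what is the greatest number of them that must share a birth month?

If each of the 12 months of the year held at most 9, the total would be at most 12 × 9 = 108 < 113, a contradiction.
So at least one holds ⌈113/12⌉ = 10.

10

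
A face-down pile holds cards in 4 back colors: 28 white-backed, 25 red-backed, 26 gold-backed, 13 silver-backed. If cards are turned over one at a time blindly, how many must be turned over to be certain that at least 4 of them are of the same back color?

The worst case takes 3 cards of each back color without reaching 4 of any: 4 × 3 = 12.
The next card must bring some back color to 4, so 12 + 1 = 13.

13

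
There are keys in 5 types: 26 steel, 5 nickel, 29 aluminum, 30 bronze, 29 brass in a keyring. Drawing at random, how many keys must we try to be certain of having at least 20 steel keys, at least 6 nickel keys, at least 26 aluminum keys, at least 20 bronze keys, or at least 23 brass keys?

91

The worst case stops just short of every target: 19 steel, 5 nickel, 25 aluminum, 19 bronze, 22 brass — 19 + 5 + 25 + 19 + 22 = 90 keys.
One more key must push some type to its target, so 90 + 1 = 91.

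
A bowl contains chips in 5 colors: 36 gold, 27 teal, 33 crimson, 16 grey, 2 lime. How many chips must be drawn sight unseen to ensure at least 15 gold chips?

93

The worst case draws every non-gold chip first: 27 + 33 + 16 + 2 = 78.
The next 15 draws are then forced to be gold, giving 78 + 15 = 93.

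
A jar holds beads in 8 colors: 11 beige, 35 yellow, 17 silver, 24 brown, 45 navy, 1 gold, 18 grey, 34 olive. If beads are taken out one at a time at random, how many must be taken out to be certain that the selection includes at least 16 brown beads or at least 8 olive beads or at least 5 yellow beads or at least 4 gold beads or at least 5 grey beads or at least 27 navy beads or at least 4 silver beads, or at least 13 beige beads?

Each of the 8 colors has its own threshold; avoid all of them simultaneously.
The worst case stops just short of every target: all 11 beige, 4 yellow, 3 silver, 15 brown, 26 navy, all 1 gold, 4 grey, 7 olive — 11 + 4 + 3 + 15 + 26 + 1 + 4 + 7 = 71 beads.
One more bead must push some color to its target, so 71 + 1 = 72.

72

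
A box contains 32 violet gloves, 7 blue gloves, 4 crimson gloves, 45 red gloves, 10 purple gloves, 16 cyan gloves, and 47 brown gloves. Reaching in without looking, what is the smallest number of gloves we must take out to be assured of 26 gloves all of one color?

Treat the 7 colors as pigeonholes.
In the worst case we take at most 25 of each color, but all 7 blue, all 4 crimson, all 10 purple, and all 16 cyan (fewer than 25), giving 25 + 7 + 4 + 25 + 10 + 16 + 25 = 112.
One more glove then forces some color to 26, so 112 + 1 = 113.

113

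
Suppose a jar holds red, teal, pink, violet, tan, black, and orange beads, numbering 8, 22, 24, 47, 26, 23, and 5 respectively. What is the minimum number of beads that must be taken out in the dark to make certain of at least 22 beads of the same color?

In the worst case we take at most 21 of each color, but all 8 red and all 5 orange (fewer than 21), giving 8 + 21 + 21 + 21 + 21 + 21 + 5 = 118.
One more bead then forces some color to 22, so 118 + 1 = 119.

119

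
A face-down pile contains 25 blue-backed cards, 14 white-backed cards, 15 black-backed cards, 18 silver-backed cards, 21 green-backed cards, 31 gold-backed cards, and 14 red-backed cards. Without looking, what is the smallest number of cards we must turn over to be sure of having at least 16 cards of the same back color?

In the worst case we take at most 15 of each back color, but all 14 white-backed and all 14 red-backed (fewer than 15), giving 15 + 14 + 15 + 15 + 15 + 15 + 14 = 103.
One more card then forces some back color to 16, so 103 + 1 = 104.

104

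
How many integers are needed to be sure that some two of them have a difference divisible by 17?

Two integers differ by a multiple of 17 exactly when they share a remainder mod 17.
There are 17 residue classes mod 17, so 17 integers can all lie in distinct classes.
One more integer must repeat a residue, giving a difference divisible by 17. So n = 17 + 1 = 18.

18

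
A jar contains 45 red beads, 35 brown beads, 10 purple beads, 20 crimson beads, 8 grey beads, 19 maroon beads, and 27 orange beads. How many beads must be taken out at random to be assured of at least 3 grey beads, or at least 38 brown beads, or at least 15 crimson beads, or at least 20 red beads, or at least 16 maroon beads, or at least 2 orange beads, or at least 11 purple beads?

97

Each of the 7 colors has its own threshold; avoid all of them simultaneously.
The worst case stops just short of every target: 19 red, all 35 brown, 10 purple, 14 crimson, 2 grey, 15 maroon, 1 orange — 19 + 35 + 10 + 14 + 2 + 15 + 1 = 96 beads.
One more bead must push some color to its target, so 96 + 1 = 97.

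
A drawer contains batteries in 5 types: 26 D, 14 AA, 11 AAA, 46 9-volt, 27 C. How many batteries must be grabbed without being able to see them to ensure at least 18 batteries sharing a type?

77

Treat the 5 types as pigeonholes.
In the worst case we take at most 17 of each type, but all 14 AA and all 11 AAA (fewer than 17), giving 17 + 14 + 11 + 17 + 17 = 76.
One more battery then forces some type to 18, so 76 + 1 = 77.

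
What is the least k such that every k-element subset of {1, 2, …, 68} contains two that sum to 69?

35

Partition {1, …, 68} into 34 pairs: {1,68}, {2,67}, …, {34,35}.
Choosing 34 integers — say the integers 1 through 34 — takes one from each pair and avoids the property.
Choosing 35 forces two into the same pair by pigeonhole, and those sum to 69. So 35.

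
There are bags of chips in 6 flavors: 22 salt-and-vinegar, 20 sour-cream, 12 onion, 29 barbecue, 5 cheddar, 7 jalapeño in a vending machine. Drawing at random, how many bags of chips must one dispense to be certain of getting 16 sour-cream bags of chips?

To avoid sour-cream bags of chips as long as possible, exhaust the other 5 flavors first.
The worst case draws every non-sour-cream bag of chips first: 22 + 12 + 29 + 5 + 7 = 75.
The next 16 draws are then forced to be sour-cream, giving 75 + 16 = 91.

91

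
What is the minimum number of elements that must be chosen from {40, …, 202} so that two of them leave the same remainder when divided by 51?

Use the pigeonhole principle on residue classes: group the integers by remainder mod 51; there are 51 residue classes, each nonempty in this range.
Choosing one from each class (51 integers) avoids any shared remainder.
One more choice must repeat a class, so two differ by a multiple of 51. Hence 51 + 1 = 52.

52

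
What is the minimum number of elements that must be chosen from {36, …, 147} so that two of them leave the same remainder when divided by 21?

Use the pigeonhole principle on residue classes: group the integers by remainder mod 21; there are 21 residue classes, each nonempty in this range.
Choosing one from each class (21 integers) avoids any shared remainder.
One more choice must repeat a class, so two differ by a multiple of 21. Hence 21 + 1 = 22.

22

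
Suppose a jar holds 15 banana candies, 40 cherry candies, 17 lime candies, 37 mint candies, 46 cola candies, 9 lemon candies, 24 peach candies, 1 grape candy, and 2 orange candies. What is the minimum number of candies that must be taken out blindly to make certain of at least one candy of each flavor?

191

The hardest flavor to obtain is grape: we could draw every other candy first — 191 − 1 = 190 candies — without a single grape one.
The next draw must be grape, so 190 + 1 = 191.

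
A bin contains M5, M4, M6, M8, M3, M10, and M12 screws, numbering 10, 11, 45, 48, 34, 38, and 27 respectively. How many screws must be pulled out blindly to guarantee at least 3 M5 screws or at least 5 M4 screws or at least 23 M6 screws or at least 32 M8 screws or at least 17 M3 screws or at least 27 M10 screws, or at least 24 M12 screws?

125

The worst case stops just short of every target: 2 M5, 4 M4, 22 M6, 31 M8, 16 M3, 26 M10, 23 M12 — 2 + 4 + 22 + 31 + 16 + 26 + 23 = 124 screws.
One more screw must push some size to its target, so 124 + 1 = 125.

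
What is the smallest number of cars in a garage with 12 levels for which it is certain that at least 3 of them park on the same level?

There are 12 levels acting as pigeonholes.
With 12 × 2 = 24 cars we could place exactly 2 in each, with no class reaching 3.
One more forces some class to hold 3, so 24 + 1 = 25.

25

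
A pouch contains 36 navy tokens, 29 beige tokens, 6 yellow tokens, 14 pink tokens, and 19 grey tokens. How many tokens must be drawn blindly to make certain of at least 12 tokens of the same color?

51

Treat the 5 colors as pigeonholes.
In the worst case we take at most 11 of each color, but all 6 yellow (fewer than 11), giving 11 + 11 + 6 + 11 + 11 = 50.
One more token then forces some color to 12, so 50 + 1 = 51.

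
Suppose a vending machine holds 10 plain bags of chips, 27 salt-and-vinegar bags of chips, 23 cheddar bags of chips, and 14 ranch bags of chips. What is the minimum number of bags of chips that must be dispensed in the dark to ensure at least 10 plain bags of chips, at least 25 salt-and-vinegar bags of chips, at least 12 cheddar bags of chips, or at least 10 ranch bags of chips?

54

Each of the 4 flavors has its own threshold; avoid all of them simultaneously.
The worst case stops just short of every target: 9 plain, 24 salt-and-vinegar, 11 cheddar, 9 ranch — 9 + 24 + 11 + 9 = 53 bags of chips.
One more bag of chips must push some flavor to its target, so 53 + 1 = 54.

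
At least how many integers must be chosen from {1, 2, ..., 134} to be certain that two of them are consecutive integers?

68

Partition {1, …, 134} into 67 pairs: {1,2}, {3,4}, …, {133,134}.
Choosing 67 integers — say the 67 even numbers 2, 4, …, 134 — takes one from each pair and avoids the property.
Choosing 68 forces two into the same pair by pigeonhole, and those are consecutive. So 68.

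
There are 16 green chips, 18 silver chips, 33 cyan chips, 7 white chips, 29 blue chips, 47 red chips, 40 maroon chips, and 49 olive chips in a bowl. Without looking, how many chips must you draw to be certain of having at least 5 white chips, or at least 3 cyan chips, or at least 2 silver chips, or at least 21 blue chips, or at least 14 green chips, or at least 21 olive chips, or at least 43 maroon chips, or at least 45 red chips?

145

The worst case stops just short of every target: 13 green, 1 silver, 2 cyan, 4 white, 20 blue, 44 red, all 40 maroon, 20 olive — 13 + 1 + 2 + 4 + 20 + 44 + 40 + 20 = 144 chips.
One more chip must push some color to its target, so 144 + 1 = 145.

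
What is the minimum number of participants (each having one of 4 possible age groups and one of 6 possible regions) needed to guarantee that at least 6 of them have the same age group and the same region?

121

There are 4 × 6 = 24 (age group, region) combinations acting as pigeonholes.
With 24 × 5 = 120 participants we could place exactly 5 in each, with no (age group, region) pair reaching 6.
One more forces some (age group, region) pair to hold 6, so 120 + 1 = 121.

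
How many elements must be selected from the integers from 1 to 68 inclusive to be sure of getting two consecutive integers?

Partition {1, …, 68} into 34 pairs: {1,2}, {3,4}, …, {67,68}.
Choosing 34 integers — say the 34 even numbers 2, 4, …, 68 — takes one from each pair and avoids the property.
Choosing 35 forces two into the same pair by pigeonhole, and those are consecutive. So 35.

35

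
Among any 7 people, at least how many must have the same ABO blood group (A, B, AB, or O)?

There are 4 ABO blood groups, which serve as the pigeonholes.
If each of the 4 ABO blood groups held at most 1, the total would be at most 4 × 1 = 4 < 7, a contradiction.
So at least one holds ⌈7/4⌉ = 2.

2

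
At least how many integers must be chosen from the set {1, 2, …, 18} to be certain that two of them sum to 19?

10

Partition {1, …, 18} into 9 pairs: {1,18}, {2,17}, …, {9,10}.
Choosing 9 integers — say the integers 1 through 9 — takes one from each pair and avoids the property.
Choosing 10 forces two into the same pair by pigeonhole, and those sum to 19. So 10.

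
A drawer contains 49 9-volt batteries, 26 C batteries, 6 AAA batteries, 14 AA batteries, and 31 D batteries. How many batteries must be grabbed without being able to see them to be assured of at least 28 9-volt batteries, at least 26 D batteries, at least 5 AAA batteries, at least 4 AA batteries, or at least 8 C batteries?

Each of the 5 types has its own threshold; avoid all of them simultaneously.
The worst case stops just short of every target: 27 9-volt, 7 C, 4 AAA, 3 AA, 25 D — 27 + 7 + 4 + 3 + 25 = 66 batteries.
One more battery must push some type to its target, so 66 + 1 = 67.

67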